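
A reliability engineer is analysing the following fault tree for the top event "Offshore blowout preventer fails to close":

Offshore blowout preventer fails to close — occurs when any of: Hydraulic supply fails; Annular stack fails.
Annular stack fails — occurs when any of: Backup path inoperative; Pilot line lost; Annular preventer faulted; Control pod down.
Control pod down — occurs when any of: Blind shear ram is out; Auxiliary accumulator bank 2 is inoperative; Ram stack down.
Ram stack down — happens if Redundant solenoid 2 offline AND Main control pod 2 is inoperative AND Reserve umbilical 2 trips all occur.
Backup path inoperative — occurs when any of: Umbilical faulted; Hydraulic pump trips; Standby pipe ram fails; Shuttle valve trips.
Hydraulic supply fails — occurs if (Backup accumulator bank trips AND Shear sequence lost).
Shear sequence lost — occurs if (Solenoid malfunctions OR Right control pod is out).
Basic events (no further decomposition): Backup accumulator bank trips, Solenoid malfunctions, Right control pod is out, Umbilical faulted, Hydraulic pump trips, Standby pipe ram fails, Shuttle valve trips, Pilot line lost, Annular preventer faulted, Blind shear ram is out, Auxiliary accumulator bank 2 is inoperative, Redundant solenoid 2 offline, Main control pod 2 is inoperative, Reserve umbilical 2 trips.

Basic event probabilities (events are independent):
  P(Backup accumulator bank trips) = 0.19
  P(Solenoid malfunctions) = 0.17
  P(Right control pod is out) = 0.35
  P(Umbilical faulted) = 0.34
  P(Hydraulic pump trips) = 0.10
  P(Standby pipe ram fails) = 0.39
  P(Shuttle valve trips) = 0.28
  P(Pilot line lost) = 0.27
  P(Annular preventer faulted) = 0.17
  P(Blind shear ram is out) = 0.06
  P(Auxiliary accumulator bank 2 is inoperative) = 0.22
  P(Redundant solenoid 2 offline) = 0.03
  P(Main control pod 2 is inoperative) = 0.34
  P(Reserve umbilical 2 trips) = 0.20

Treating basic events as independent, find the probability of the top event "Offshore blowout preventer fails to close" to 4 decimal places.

0.8945

P(Shear sequence lost) [OR] = 1 − (1−0.17) × (1−0.35) = 0.460500
P(Hydraulic supply fails) [AND] = 0.19 × 0.460500 = 0.087495
P(Backup path inoperative) [OR] = 1 − (1−0.34) × (1−0.10) × (1−0.39) × (1−0.28) = 0.739115
P(Ram stack down) [AND] = 0.03 × 0.34 × 0.20 = 0.002040
P(Control pod down) [OR] = 1 − (1−0.06) × (1−0.22) × (1−0.002040) = 0.268296
P(Annular stack fails) [OR] = 1 − (1−0.739115) × (1−0.27) × (1−0.17) × (1−0.268296) = 0.884339
P(Offshore blowout preventer fails to close) [OR] = 1 − (1−0.087495) × (1−0.884339) = 0.894459
Rounded to 4 decimal places: P(Offshore blowout preventer fails to close) ≈ 0.8945.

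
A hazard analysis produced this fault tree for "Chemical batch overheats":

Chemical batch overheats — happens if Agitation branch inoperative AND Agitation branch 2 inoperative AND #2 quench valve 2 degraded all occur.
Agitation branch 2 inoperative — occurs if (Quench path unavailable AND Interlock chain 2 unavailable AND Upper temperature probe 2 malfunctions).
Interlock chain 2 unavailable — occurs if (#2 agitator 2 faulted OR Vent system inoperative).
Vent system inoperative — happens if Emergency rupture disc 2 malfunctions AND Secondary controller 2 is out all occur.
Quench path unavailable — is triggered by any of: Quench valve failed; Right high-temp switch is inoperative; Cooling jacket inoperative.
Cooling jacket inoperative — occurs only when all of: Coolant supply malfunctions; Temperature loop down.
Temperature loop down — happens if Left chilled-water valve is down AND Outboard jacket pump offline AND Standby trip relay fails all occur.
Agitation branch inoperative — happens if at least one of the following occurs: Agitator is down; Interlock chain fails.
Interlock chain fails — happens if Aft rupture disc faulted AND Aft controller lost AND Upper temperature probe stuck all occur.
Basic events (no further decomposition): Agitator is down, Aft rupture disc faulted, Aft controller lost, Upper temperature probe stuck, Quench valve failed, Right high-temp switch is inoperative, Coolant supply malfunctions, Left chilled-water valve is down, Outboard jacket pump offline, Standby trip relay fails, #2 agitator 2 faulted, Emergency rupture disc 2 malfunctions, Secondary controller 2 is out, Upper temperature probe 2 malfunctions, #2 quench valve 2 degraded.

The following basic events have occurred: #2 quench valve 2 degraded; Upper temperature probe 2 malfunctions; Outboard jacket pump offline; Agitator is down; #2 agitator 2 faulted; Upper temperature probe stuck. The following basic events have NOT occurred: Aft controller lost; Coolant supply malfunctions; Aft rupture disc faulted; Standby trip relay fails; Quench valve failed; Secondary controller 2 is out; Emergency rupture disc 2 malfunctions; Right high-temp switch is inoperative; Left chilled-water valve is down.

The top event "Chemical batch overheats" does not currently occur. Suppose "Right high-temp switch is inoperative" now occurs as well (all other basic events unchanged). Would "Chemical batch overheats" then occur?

Counterfactual: set "Right high-temp switch is inoperative" to occurred.
Interlock chain fails [AND]: Aft rupture disc faulted=not, Aft controller lost=not, Upper temperature probe stuck=occurs → not all inputs occur → does not occur.
Agitation branch inoperative [OR]: Agitator is down=occurs, Interlock chain fails=not → at least one input occurs → occurs.
Temperature loop down [AND]: Left chilled-water valve is down=not, Outboard jacket pump offline=occurs, Standby trip relay fails=not → not all inputs occur → does not occur.
Cooling jacket inoperative [AND]: Coolant supply malfunctions=not, Temperature loop down=not → not all inputs occur → does not occur.
Quench path unavailable [OR]: Quench valve failed=not, Right high-temp switch is inoperative=occurs, Cooling jacket inoperative=not → at least one input occurs → occurs.
Vent system inoperative [AND]: Emergency rupture disc 2 malfunctions=not, Secondary controller 2 is out=not → not all inputs occur → does not occur.
Interlock chain 2 unavailable [OR]: #2 agitator 2 faulted=occurs, Vent system inoperative=not → at least one input occurs → occurs.
Agitation branch 2 inoperative [AND]: Quench path unavailable=occurs, Interlock chain 2 unavailable=occurs, Upper temperature probe 2 malfunctions=occurs → all inputs occur → occurs.
Chemical batch overheats [AND]: Agitation branch inoperative=occurs, Agitation branch 2 inoperative=occurs, #2 quench valve 2 degraded=occurs → all inputs occur → occurs.

Yes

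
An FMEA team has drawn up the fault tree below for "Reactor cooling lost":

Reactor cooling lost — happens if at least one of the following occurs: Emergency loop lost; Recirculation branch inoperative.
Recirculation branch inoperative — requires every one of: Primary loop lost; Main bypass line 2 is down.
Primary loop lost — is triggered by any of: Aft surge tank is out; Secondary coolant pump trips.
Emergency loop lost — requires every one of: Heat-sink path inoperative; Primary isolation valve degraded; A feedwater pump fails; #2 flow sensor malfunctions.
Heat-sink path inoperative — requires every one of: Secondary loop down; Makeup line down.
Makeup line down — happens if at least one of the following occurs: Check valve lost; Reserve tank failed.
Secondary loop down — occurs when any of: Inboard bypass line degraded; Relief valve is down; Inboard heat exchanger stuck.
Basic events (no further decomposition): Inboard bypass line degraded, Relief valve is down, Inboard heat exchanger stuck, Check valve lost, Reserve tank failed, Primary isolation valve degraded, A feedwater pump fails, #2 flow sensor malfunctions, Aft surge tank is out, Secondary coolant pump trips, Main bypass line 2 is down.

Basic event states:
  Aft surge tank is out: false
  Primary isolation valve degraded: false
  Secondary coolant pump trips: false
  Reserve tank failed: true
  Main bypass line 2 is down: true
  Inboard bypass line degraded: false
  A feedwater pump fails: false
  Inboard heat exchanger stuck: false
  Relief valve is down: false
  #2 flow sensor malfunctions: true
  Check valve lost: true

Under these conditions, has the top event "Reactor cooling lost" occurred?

Secondary loop down [OR]: Inboard bypass line degraded=not, Relief valve is down=not, Inboard heat exchanger stuck=not → no input occurs → does not occur.
Makeup line down [OR]: Check valve lost=occurs, Reserve tank failed=occurs → at least one input occurs → occurs.
Heat-sink path inoperative [AND]: Secondary loop down=not, Makeup line down=occurs → not all inputs occur → does not occur.
Emergency loop lost [AND]: Heat-sink path inoperative=not, Primary isolation valve degraded=not, A feedwater pump fails=not, #2 flow sensor malfunctions=occurs → not all inputs occur → does not occur.
Primary loop lost [OR]: Aft surge tank is out=not, Secondary coolant pump trips=not → no input occurs → does not occur.
Recirculation branch inoperative [AND]: Primary loop lost=not, Main bypass line 2 is down=occurs → not all inputs occur → does not occur.
Reactor cooling lost [OR]: Emergency loop lost=not, Recirculation branch inoperative=not → no input occurs → does not occur.

No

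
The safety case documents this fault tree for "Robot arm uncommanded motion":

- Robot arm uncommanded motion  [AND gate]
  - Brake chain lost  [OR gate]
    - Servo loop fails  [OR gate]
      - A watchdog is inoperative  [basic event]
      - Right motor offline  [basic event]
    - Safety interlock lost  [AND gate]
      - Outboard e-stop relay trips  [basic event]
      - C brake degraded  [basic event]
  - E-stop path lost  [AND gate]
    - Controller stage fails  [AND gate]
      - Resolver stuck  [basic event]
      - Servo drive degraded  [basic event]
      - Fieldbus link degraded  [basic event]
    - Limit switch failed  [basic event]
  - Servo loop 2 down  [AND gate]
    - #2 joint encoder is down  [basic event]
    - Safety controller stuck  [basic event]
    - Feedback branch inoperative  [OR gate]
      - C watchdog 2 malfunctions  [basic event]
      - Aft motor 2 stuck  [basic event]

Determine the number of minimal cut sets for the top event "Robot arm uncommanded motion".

Servo loop fails [OR]: union of children's cut sets → 2 cut set(s).
Safety interlock lost [AND]: one cut set from each child combined → 1 × 1 = 1 cut set(s).
Brake chain lost [OR]: union of children's cut sets → 3 cut set(s).
Controller stage fails [AND]: one cut set from each child combined → 1 × 1 × 1 = 1 cut set(s).
E-stop path lost [AND]: one cut set from each child combined → 1 × 1 = 1 cut set(s).
Feedback branch inoperative [OR]: union of children's cut sets → 2 cut set(s).
Servo loop 2 down [AND]: one cut set from each child combined → 1 × 1 × 2 = 2 cut set(s).
Robot arm uncommanded motion [AND]: one cut set from each child combined → 3 × 1 × 2 = 6 cut set(s).
Minimal cut sets: {#2 joint encoder is down, A watchdog is inoperative, C watchdog 2 malfunctions, Fieldbus link degraded, Limit switch failed, Resolver stuck, Safety controller stuck, Servo drive degraded}; {#2 joint encoder is down, A watchdog is inoperative, Aft motor 2 stuck, Fieldbus link degraded, Limit switch failed, Resolver stuck, Safety controller stuck, Servo drive degraded}; {#2 joint encoder is down, C watchdog 2 malfunctions, Fieldbus link degraded, Limit switch failed, Resolver stuck, Right motor offline, Safety controller stuck, Servo drive degraded}; {#2 joint encoder is down, Aft motor 2 stuck, Fieldbus link degraded, Limit switch failed, Resolver stuck, Right motor offline, Safety controller stuck, Servo drive degraded}; {#2 joint encoder is down, C brake degraded, C watchdog 2 malfunctions, Fieldbus link degraded, Limit switch failed, Outboard e-stop relay trips, Resolver stuck, Safety controller stuck, Servo drive degraded}; {#2 joint encoder is down, Aft motor 2 stuck, C brake degraded, Fieldbus link degraded, Limit switch failed, Outboard e-stop relay trips, Resolver stuck, Safety controller stuck, Servo drive degraded}.

6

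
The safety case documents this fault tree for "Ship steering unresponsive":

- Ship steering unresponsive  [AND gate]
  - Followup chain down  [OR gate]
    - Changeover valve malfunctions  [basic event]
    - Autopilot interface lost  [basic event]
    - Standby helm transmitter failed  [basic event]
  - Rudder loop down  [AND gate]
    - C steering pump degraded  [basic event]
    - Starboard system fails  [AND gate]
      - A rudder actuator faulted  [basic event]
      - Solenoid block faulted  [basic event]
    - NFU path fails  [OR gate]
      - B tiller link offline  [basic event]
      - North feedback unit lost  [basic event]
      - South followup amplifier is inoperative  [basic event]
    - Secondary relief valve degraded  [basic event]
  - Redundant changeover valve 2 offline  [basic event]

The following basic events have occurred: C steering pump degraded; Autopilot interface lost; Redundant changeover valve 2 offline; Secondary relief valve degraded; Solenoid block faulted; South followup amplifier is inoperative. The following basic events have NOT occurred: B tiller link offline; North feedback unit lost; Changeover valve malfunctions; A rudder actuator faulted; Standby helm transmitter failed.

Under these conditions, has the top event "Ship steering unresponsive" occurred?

Followup chain down [OR]: Changeover valve malfunctions=not, Autopilot interface lost=occurs, Standby helm transmitter failed=not → at least one input occurs → occurs.
Starboard system fails [AND]: A rudder actuator faulted=not, Solenoid block faulted=occurs → not all inputs occur → does not occur.
NFU path fails [OR]: B tiller link offline=not, North feedback unit lost=not, South followup amplifier is inoperative=occurs → at least one input occurs → occurs.
Rudder loop down [AND]: C steering pump degraded=occurs, Starboard system fails=not, NFU path fails=occurs, Secondary relief valve degraded=occurs → not all inputs occur → does not occur.
Ship steering unresponsive [AND]: Followup chain down=occurs, Rudder loop down=not, Redundant changeover valve 2 offline=occurs → not all inputs occur → does not occur.

No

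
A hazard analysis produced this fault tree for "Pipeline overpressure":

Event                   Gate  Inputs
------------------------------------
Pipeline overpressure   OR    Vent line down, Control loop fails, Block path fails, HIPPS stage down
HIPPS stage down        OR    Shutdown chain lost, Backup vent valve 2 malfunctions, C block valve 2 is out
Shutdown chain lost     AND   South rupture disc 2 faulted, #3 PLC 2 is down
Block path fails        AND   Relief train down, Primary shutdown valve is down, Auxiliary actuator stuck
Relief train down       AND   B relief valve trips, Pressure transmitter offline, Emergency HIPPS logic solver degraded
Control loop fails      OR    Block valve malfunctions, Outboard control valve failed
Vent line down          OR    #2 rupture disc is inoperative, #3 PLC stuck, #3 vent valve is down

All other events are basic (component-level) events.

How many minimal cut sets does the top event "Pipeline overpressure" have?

Vent line down [OR]: union of children's cut sets → 3 cut set(s).
Control loop fails [OR]: union of children's cut sets → 2 cut set(s).
Relief train down [AND]: one cut set from each child combined → 1 × 1 × 1 = 1 cut set(s).
Block path fails [AND]: one cut set from each child combined → 1 × 1 × 1 = 1 cut set(s).
Shutdown chain lost [AND]: one cut set from each child combined → 1 × 1 = 1 cut set(s).
HIPPS stage down [OR]: union of children's cut sets → 3 cut set(s).
Pipeline overpressure [OR]: union of children's cut sets → 9 cut set(s).
Minimal cut sets: {#2 rupture disc is inoperative}; {#3 PLC stuck}; {#3 vent valve is down}; {Block valve malfunctions}; {Outboard control valve failed}; {Auxiliary actuator stuck, B relief valve trips, Emergency HIPPS logic solver degraded, Pressure transmitter offline, Primary shutdown valve is down}; {#3 PLC 2 is down, South rupture disc 2 faulted}; {Backup vent valve 2 malfunctions}; {C block valve 2 is out}.

9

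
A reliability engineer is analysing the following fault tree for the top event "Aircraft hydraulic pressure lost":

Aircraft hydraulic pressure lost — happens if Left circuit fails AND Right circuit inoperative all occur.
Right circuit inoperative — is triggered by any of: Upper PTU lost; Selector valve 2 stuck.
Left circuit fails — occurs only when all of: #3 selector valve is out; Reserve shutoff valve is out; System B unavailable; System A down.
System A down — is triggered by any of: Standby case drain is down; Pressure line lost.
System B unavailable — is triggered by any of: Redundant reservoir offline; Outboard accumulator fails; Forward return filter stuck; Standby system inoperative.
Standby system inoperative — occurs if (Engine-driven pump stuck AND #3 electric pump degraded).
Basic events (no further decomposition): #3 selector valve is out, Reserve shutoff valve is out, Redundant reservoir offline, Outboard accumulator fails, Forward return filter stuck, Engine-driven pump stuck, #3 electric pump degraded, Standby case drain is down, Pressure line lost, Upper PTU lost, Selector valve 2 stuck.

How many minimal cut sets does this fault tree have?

Standby system inoperative [AND]: one cut set from each child combined → 1 × 1 = 1 cut set(s).
System B unavailable [OR]: union of children's cut sets → 4 cut set(s).
System A down [OR]: union of children's cut sets → 2 cut set(s).
Left circuit fails [AND]: one cut set from each child combined → 1 × 1 × 4 × 2 = 8 cut set(s).
Right circuit inoperative [OR]: union of children's cut sets → 2 cut set(s).
Aircraft hydraulic pressure lost [AND]: one cut set from each child combined → 8 × 2 = 16 cut set(s).

16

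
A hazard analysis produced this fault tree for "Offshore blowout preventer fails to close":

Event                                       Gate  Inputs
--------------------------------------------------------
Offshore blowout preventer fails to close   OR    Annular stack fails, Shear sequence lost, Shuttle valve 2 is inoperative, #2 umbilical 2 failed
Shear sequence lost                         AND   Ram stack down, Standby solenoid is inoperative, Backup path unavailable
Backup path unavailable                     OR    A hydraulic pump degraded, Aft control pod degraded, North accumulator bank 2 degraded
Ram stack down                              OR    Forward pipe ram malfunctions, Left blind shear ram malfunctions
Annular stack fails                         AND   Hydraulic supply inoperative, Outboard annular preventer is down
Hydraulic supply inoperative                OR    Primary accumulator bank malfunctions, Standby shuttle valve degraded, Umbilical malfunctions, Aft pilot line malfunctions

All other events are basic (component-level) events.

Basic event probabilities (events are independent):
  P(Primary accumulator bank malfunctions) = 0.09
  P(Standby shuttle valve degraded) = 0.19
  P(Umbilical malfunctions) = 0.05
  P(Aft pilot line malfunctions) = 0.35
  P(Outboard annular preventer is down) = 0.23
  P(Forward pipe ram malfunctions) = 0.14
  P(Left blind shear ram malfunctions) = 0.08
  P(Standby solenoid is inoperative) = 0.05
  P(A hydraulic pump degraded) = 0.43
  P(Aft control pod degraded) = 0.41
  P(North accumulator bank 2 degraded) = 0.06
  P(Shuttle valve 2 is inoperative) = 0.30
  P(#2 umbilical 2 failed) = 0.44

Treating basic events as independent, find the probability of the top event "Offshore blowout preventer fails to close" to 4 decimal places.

P(Hydraulic supply inoperative) [OR] = 1 − (1−0.09) × (1−0.19) × (1−0.05) × (1−0.35) = 0.544841
P(Annular stack fails) [AND] = 0.544841 × 0.23 = 0.125313
P(Ram stack down) [OR] = 1 − (1−0.14) × (1−0.08) = 0.208800
P(Backup path unavailable) [OR] = 1 − (1−0.43) × (1−0.41) × (1−0.06) = 0.683878
P(Shear sequence lost) [AND] = 0.208800 × 0.05 × 0.683878 = 0.007140
P(Offshore blowout preventer fails to close) [OR] = 1 − (1−0.125313) × (1−0.007140) × (1−0.30) × (1−0.44) = 0.659571
Rounded to 4 decimal places: P(Offshore blowout preventer fails to close) ≈ 0.6596.

0.6596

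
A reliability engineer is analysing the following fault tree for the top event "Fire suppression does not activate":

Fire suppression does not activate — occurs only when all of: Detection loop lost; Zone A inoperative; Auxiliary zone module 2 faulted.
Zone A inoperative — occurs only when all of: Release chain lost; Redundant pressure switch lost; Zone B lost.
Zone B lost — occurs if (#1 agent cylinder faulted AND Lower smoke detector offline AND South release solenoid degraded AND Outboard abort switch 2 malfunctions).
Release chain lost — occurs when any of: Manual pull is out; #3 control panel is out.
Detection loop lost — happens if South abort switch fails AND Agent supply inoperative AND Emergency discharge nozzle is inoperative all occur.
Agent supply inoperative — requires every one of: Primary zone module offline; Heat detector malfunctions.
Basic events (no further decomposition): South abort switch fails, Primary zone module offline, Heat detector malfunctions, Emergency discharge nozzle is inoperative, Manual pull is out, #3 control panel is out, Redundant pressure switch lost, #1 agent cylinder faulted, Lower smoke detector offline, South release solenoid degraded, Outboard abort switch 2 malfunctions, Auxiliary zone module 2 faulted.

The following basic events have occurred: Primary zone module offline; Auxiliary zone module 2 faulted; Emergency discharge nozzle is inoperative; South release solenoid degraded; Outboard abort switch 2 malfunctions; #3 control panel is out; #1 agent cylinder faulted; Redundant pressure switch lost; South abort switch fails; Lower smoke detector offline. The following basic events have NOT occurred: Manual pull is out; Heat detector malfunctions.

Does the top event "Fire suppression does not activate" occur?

No

Agent supply inoperative [AND]: Primary zone module offline=occurs, Heat detector malfunctions=not → not all inputs occur → does not occur.
Detection loop lost [AND]: South abort switch fails=occurs, Agent supply inoperative=not, Emergency discharge nozzle is inoperative=occurs → not all inputs occur → does not occur.
Release chain lost [OR]: Manual pull is out=not, #3 control panel is out=occurs → at least one input occurs → occurs.
Zone B lost [AND]: #1 agent cylinder faulted=occurs, Lower smoke detector offline=occurs, South release solenoid degraded=occurs, Outboard abort switch 2 malfunctions=occurs → all inputs occur → occurs.
Zone A inoperative [AND]: Release chain lost=occurs, Redundant pressure switch lost=occurs, Zone B lost=occurs → all inputs occur → occurs.
Fire suppression does not activate [AND]: Detection loop lost=not, Zone A inoperative=occurs, Auxiliary zone module 2 faulted=occurs → not all inputs occur → does not occur.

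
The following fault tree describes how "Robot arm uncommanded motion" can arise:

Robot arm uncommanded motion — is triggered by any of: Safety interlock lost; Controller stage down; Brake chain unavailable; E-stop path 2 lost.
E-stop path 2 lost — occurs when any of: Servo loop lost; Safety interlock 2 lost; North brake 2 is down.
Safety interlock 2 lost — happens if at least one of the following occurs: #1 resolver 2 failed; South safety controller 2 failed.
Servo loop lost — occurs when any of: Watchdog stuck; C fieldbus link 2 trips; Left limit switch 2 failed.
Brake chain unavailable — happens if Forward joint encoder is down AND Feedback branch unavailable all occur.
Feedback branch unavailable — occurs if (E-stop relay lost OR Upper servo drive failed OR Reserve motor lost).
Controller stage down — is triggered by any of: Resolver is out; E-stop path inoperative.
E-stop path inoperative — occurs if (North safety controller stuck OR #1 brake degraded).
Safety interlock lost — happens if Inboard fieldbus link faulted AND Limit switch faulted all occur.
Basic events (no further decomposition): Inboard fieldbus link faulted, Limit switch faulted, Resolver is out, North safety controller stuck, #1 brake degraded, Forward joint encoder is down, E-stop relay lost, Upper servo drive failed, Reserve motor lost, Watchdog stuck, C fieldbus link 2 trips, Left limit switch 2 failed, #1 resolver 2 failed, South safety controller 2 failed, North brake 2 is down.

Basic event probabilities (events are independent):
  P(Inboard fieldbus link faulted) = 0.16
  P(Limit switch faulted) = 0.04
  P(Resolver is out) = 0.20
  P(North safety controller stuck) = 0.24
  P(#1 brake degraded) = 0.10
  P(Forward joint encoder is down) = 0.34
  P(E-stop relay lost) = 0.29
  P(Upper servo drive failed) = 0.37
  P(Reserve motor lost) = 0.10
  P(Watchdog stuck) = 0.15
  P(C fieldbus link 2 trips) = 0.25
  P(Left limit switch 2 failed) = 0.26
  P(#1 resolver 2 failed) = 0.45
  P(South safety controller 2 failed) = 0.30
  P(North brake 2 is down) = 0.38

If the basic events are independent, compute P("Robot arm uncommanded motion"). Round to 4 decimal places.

P(Safety interlock lost) [AND] = 0.16 × 0.04 = 0.006400
P(E-stop path inoperative) [OR] = 1 − (1−0.24) × (1−0.10) = 0.316000
P(Controller stage down) [OR] = 1 − (1−0.20) × (1−0.316000) = 0.452800
P(Feedback branch unavailable) [OR] = 1 − (1−0.29) × (1−0.37) × (1−0.10) = 0.597430
P(Brake chain unavailable) [AND] = 0.34 × 0.597430 = 0.203126
P(Servo loop lost) [OR] = 1 − (1−0.15) × (1−0.25) × (1−0.26) = 0.528250
P(Safety interlock 2 lost) [OR] = 1 − (1−0.45) × (1−0.30) = 0.615000
P(E-stop path 2 lost) [OR] = 1 − (1−0.528250) × (1−0.615000) × (1−0.38) = 0.887393
P(Robot arm uncommanded motion) [OR] = 1 − (1−0.006400) × (1−0.452800) × (1−0.203126) × (1−0.887393) = 0.951212
Rounded to 4 decimal places: P(Robot arm uncommanded motion) ≈ 0.9512.

0.9512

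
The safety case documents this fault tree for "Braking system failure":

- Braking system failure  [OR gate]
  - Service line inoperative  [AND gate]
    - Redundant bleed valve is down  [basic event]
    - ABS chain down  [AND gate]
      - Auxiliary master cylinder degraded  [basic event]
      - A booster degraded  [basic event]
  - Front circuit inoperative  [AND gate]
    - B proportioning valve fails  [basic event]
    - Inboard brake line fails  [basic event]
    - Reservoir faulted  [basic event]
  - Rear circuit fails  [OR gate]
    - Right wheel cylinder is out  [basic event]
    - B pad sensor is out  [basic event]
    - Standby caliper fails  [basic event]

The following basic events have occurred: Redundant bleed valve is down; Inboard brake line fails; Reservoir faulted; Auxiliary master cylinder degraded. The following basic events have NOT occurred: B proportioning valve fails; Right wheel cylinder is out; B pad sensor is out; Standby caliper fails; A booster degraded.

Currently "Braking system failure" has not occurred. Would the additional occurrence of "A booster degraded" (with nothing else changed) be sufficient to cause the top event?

Yes

Counterfactual: set "A booster degraded" to occurred.
ABS chain down [AND]: Auxiliary master cylinder degraded=occurs, A booster degraded=occurs → all inputs occur → occurs.
Service line inoperative [AND]: Redundant bleed valve is down=occurs, ABS chain down=occurs → all inputs occur → occurs.
Front circuit inoperative [AND]: B proportioning valve fails=not, Inboard brake line fails=occurs, Reservoir faulted=occurs → not all inputs occur → does not occur.
Rear circuit fails [OR]: Right wheel cylinder is out=not, B pad sensor is out=not, Standby caliper fails=not → no input occurs → does not occur.
Braking system failure [OR]: Service line inoperative=occurs, Front circuit inoperative=not, Rear circuit fails=not → at least one input occurs → occurs.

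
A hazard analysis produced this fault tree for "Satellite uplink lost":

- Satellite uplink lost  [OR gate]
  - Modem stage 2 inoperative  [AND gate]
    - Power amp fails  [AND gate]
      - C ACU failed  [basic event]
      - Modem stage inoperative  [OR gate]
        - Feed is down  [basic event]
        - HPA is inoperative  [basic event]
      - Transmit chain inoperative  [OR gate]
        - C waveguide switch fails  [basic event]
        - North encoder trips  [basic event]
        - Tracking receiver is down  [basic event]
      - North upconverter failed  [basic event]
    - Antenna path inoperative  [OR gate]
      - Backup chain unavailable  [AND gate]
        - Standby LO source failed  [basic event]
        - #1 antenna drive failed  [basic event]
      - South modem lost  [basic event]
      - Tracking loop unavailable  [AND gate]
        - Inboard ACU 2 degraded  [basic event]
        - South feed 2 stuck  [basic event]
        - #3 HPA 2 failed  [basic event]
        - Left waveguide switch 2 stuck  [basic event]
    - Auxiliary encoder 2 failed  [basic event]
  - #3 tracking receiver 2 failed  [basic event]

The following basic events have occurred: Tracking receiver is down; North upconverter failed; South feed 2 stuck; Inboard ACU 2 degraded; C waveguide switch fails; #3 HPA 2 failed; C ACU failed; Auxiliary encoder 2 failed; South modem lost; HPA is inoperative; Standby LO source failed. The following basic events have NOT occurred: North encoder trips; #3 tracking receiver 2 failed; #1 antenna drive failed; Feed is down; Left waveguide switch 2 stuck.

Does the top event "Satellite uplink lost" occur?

Yes

Modem stage inoperative [OR]: Feed is down=not, HPA is inoperative=occurs → at least one input occurs → occurs.
Transmit chain inoperative [OR]: C waveguide switch fails=occurs, North encoder trips=not, Tracking receiver is down=occurs → at least one input occurs → occurs.
Power amp fails [AND]: C ACU failed=occurs, Modem stage inoperative=occurs, Transmit chain inoperative=occurs, North upconverter failed=occurs → all inputs occur → occurs.
Backup chain unavailable [AND]: Standby LO source failed=occurs, #1 antenna drive failed=not → not all inputs occur → does not occur.
Tracking loop unavailable [AND]: Inboard ACU 2 degraded=occurs, South feed 2 stuck=occurs, #3 HPA 2 failed=occurs, Left waveguide switch 2 stuck=not → not all inputs occur → does not occur.
Antenna path inoperative [OR]: Backup chain unavailable=not, South modem lost=occurs, Tracking loop unavailable=not → at least one input occurs → occurs.
Modem stage 2 inoperative [AND]: Power amp fails=occurs, Antenna path inoperative=occurs, Auxiliary encoder 2 failed=occurs → all inputs occur → occurs.
Satellite uplink lost [OR]: Modem stage 2 inoperative=occurs, #3 tracking receiver 2 failed=not → at least one input occurs → occurs.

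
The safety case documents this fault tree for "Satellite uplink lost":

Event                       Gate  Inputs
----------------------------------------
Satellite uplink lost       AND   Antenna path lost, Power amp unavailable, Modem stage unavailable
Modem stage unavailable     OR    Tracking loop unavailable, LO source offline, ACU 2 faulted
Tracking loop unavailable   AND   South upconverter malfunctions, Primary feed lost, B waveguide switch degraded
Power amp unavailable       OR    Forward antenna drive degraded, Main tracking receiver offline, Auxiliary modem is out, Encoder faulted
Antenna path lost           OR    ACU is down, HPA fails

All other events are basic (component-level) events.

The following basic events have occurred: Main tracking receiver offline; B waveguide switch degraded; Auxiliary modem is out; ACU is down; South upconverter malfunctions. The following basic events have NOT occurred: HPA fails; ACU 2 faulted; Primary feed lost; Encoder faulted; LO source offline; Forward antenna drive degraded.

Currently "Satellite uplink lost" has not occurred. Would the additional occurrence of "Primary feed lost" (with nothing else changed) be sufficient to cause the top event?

Yes

Counterfactual: set "Primary feed lost" to occurred.
Antenna path lost [OR]: ACU is down=occurs, HPA fails=not → at least one input occurs → occurs.
Power amp unavailable [OR]: Forward antenna drive degraded=not, Main tracking receiver offline=occurs, Auxiliary modem is out=occurs, Encoder faulted=not → at least one input occurs → occurs.
Tracking loop unavailable [AND]: South upconverter malfunctions=occurs, Primary feed lost=occurs, B waveguide switch degraded=occurs → all inputs occur → occurs.
Modem stage unavailable [OR]: Tracking loop unavailable=occurs, LO source offline=not, ACU 2 faulted=not → at least one input occurs → occurs.
Satellite uplink lost [AND]: Antenna path lost=occurs, Power amp unavailable=occurs, Modem stage unavailable=occurs → all inputs occur → occurs.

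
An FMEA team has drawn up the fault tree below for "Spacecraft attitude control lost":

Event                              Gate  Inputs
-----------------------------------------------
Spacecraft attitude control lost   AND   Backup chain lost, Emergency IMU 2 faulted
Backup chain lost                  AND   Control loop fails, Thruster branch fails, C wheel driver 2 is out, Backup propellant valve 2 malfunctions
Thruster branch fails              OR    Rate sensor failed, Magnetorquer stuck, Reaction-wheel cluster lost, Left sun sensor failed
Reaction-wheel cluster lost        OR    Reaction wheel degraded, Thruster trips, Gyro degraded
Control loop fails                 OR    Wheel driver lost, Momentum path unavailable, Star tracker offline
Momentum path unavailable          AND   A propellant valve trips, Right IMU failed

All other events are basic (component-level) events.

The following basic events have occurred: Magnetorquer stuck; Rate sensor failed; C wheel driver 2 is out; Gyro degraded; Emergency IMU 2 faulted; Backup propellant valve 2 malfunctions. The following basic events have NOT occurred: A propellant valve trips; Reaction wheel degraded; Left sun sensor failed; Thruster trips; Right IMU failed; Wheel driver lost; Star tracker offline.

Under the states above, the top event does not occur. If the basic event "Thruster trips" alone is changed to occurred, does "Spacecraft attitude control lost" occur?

No

Counterfactual: set "Thruster trips" to occurred.
Momentum path unavailable [AND]: A propellant valve trips=not, Right IMU failed=not → not all inputs occur → does not occur.
Control loop fails [OR]: Wheel driver lost=not, Momentum path unavailable=not, Star tracker offline=not → no input occurs → does not occur.
Reaction-wheel cluster lost [OR]: Reaction wheel degraded=not, Thruster trips=occurs, Gyro degraded=occurs → at least one input occurs → occurs.
Thruster branch fails [OR]: Rate sensor failed=occurs, Magnetorquer stuck=occurs, Reaction-wheel cluster lost=occurs, Left sun sensor failed=not → at least one input occurs → occurs.
Backup chain lost [AND]: Control loop fails=not, Thruster branch fails=occurs, C wheel driver 2 is out=occurs, Backup propellant valve 2 malfunctions=occurs → not all inputs occur → does not occur.
Spacecraft attitude control lost [AND]: Backup chain lost=not, Emergency IMU 2 faulted=occurs → not all inputs occur → does not occur.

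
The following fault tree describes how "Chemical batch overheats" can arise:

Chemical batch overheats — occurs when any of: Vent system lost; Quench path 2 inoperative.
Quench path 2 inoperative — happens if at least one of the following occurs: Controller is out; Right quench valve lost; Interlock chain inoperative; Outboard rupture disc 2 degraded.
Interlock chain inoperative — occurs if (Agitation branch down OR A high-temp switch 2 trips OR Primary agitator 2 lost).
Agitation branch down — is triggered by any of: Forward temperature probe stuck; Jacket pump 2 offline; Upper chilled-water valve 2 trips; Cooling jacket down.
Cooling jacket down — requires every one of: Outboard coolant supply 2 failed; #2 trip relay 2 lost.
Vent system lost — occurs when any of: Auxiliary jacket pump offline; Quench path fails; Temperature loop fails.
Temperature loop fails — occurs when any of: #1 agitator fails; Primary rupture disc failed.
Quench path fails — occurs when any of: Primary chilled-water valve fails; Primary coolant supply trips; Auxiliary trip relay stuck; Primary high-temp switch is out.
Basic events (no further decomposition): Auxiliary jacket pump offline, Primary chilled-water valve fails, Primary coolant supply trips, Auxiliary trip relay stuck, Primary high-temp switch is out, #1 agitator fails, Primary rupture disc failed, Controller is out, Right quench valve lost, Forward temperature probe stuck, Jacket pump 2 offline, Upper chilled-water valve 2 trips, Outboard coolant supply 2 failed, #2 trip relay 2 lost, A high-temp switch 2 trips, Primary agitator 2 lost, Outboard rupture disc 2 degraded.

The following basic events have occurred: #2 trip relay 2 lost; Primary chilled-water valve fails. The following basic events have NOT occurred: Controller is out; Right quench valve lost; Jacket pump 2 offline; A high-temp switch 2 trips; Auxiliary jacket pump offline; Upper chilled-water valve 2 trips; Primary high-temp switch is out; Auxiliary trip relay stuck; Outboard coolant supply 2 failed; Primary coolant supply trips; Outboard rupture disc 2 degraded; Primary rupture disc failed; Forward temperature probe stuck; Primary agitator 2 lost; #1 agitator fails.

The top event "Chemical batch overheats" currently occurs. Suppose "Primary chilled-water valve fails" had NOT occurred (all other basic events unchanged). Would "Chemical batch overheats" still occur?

No

Counterfactual: set "Primary chilled-water valve fails" to not occurred.
Quench path fails [OR]: Primary chilled-water valve fails=not, Primary coolant supply trips=not, Auxiliary trip relay stuck=not, Primary high-temp switch is out=not → no input occurs → does not occur.
Temperature loop fails [OR]: #1 agitator fails=not, Primary rupture disc failed=not → no input occurs → does not occur.
Vent system lost [OR]: Auxiliary jacket pump offline=not, Quench path fails=not, Temperature loop fails=not → no input occurs → does not occur.
Cooling jacket down [AND]: Outboard coolant supply 2 failed=not, #2 trip relay 2 lost=occurs → not all inputs occur → does not occur.
Agitation branch down [OR]: Forward temperature probe stuck=not, Jacket pump 2 offline=not, Upper chilled-water valve 2 trips=not, Cooling jacket down=not → no input occurs → does not occur.
Interlock chain inoperative [OR]: Agitation branch down=not, A high-temp switch 2 trips=not, Primary agitator 2 lost=not → no input occurs → does not occur.
Quench path 2 inoperative [OR]: Controller is out=not, Right quench valve lost=not, Interlock chain inoperative=not, Outboard rupture disc 2 degraded=not → no input occurs → does not occur.
Chemical batch overheats [OR]: Vent system lost=not, Quench path 2 inoperative=not → no input occurs → does not occur.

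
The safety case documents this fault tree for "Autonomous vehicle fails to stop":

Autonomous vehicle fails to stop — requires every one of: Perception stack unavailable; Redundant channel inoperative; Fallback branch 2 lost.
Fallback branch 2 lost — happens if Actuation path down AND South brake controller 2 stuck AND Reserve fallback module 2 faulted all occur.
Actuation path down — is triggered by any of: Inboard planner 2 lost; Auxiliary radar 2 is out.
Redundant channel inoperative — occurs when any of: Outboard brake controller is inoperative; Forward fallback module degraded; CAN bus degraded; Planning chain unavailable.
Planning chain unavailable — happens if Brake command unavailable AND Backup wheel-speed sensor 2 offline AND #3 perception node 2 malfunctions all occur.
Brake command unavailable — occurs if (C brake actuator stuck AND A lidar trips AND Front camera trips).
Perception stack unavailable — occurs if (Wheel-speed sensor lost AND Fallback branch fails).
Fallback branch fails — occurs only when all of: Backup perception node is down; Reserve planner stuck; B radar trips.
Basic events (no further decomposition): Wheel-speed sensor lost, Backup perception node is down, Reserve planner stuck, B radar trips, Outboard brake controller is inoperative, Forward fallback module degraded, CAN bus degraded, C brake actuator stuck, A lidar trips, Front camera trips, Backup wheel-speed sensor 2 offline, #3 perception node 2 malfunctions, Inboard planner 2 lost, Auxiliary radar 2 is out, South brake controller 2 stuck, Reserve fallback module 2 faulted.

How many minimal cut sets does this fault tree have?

8

Fallback branch fails [AND]: one cut set from each child combined → 1 × 1 × 1 = 1 cut set(s).
Perception stack unavailable [AND]: one cut set from each child combined → 1 × 1 = 1 cut set(s).
Brake command unavailable [AND]: one cut set from each child combined → 1 × 1 × 1 = 1 cut set(s).
Planning chain unavailable [AND]: one cut set from each child combined → 1 × 1 × 1 = 1 cut set(s).
Redundant channel inoperative [OR]: union of children's cut sets → 4 cut set(s).
Actuation path down [OR]: union of children's cut sets → 2 cut set(s).
Fallback branch 2 lost [AND]: one cut set from each child combined → 2 × 1 × 1 = 2 cut set(s).
Autonomous vehicle fails to stop [AND]: one cut set from each child combined → 1 × 4 × 2 = 8 cut set(s).
Minimal cut sets: {B radar trips, Backup perception node is down, Inboard planner 2 lost, Outboard brake controller is inoperative, Reserve fallback module 2 faulted, Reserve planner stuck, South brake controller 2 stuck, Wheel-speed sensor lost}; {Auxiliary radar 2 is out, B radar trips, Backup perception node is down, Outboard brake controller is inoperative, Reserve fallback module 2 faulted, Reserve planner stuck, South brake controller 2 stuck, Wheel-speed sensor lost}; {B radar trips, Backup perception node is down, Forward fallback module degraded, Inboard planner 2 lost, Reserve fallback module 2 faulted, Reserve planner stuck, South brake controller 2 stuck, Wheel-speed sensor lost}; {Auxiliary radar 2 is out, B radar trips, Backup perception node is down, Forward fallback module degraded, Reserve fallback module 2 faulted, Reserve planner stuck, South brake controller 2 stuck, Wheel-speed sensor lost}; {B radar trips, Backup perception node is down, CAN bus degraded, Inboard planner 2 lost, Reserve fallback module 2 faulted, Reserve planner stuck, South brake controller 2 stuck, Wheel-speed sensor lost}; {Auxiliary radar 2 is out, B radar trips, Backup perception node is down, CAN bus degraded, Reserve fallback module 2 faulted, Reserve planner stuck, South brake controller 2 stuck, Wheel-speed sensor lost}; {#3 perception node 2 malfunctions, A lidar trips, B radar trips, Backup perception node is down, Backup wheel-speed sensor 2 offline, C brake actuator stuck, Front camera trips, Inboard planner 2 lost, Reserve fallback module 2 faulted, Reserve planner stuck, South brake controller 2 stuck, Wheel-speed sensor lost}; {#3 perception node 2 malfunctions, A lidar trips, Auxiliary radar 2 is out, B radar trips, Backup perception node is down, Backup wheel-speed sensor 2 offline, C brake actuator stuck, Front camera trips, Reserve fallback module 2 faulted, Reserve planner stuck, South brake controller 2 stuck, Wheel-speed sensor lost}.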